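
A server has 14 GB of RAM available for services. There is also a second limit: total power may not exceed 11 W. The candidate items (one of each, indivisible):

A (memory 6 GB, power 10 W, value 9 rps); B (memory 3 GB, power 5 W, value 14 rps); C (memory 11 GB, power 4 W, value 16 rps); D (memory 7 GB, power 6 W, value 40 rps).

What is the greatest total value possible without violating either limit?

54 rps

Feasible sets respecting both limits:
- B+D: memory 10, power 11, value 54
- D: memory 7, power 6, value 40
- B+C: memory 14, power 9, value 30
Best: 54 rps.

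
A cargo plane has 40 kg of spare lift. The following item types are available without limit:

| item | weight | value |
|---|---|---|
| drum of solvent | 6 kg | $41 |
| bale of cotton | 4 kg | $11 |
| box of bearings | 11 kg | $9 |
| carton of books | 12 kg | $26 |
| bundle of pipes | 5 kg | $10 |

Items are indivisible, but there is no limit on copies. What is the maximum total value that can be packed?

Best value-per-unit is drum of solvent at 41/6; filling with it alone gives 6×41 = 246.
Optimal mix: 6×drum of solvent + 1×bale of cotton → weight 40, value 257.

$257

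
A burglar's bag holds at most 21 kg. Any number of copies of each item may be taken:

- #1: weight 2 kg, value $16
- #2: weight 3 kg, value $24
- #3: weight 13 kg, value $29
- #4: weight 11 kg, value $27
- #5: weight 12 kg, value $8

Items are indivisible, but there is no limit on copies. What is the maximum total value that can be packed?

Best value-per-unit is #1 at 16/2; filling with it alone gives 10×16 = 160.
Optimal mix: 9×#1 + 1×#2 → weight 21, value 168.

$168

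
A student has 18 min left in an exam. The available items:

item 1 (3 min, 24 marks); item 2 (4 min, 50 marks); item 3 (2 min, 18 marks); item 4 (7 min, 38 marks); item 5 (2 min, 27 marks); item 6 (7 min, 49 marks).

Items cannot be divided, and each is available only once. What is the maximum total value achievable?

This is a 0/1 knapsack; check combinations near the capacity.
- item 1+item 2+item 3+item 5+item 6: time 3+4+2+2+7=18, value 24+50+18+27+49=168
- item 1+item 2+item 3+item 4+item 5: time 3+4+2+7+2=18, value 24+50+18+38+27=157
- item 1+item 2+item 5+item 6: time 3+4+2+7=16, value 24+50+27+49=150
Best: 168 marks.

168 marks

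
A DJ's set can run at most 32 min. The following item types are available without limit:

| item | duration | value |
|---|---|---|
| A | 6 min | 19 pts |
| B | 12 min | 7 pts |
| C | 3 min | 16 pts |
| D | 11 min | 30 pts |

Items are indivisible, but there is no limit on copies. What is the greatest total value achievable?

Best value-per-unit is C at 16/3, and filling with it alone uses duration 10×3=30. No mix of the others beats 10×16 = 160.

160 pts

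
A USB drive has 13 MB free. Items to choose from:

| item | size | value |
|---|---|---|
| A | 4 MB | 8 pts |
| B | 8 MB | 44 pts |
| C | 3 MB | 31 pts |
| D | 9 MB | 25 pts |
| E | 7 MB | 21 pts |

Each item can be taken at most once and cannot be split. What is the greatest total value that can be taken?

Check high-value combinations within 13 MB:
- B+C: size 8+3=11, value 44+31=75
- C+D: size 3+9=12, value 31+25=56
- C+E: size 3+7=10, value 31+21=52
- A+B: size 4+8=12, value 8+44=52
Best: 75 pts.

75 pts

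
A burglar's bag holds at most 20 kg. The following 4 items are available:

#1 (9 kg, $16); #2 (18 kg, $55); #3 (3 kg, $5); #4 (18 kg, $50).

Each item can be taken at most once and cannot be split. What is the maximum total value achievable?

$55

This is a 0/1 knapsack; check combinations near the capacity.
- #2: weight 18, value 55
- #4: weight 18, value 50
- #1+#3: weight 9+3=12, value 16+5=21
- #1: weight 9, value 16
Best: $55.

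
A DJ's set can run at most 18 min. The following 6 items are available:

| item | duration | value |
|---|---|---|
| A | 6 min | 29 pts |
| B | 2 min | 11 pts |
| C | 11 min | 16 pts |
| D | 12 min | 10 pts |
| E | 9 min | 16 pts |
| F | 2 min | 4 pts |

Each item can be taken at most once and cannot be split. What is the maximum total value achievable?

This is a 0/1 knapsack; check combinations near the capacity.
- A+B+E: duration 6+2+9=17, value 29+11+16=56
- A+E+F: duration 6+9+2=17, value 29+16+4=49
- A+E: duration 6+9=15, value 29+16=45
- A+C: duration 6+11=17, value 29+16=45
- A+B+F: duration 6+2+2=10, value 29+11+4=44
Best: 56 pts.

56 pts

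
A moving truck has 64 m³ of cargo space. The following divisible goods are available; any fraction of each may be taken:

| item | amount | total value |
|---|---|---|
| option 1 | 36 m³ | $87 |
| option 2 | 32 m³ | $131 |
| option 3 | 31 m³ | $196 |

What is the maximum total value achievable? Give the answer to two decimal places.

329.42

Take in order of value per unit:
- option 3 (196/31 per unit): all 31 → value 196, running total 196.00
- option 2 (131/32 per unit): all 32 → value 131, running total 327.00
- option 1 (87/36 per unit): 1 of 36 → value 1×87/36 = 2.4167, running total 329.42
Total 329.42.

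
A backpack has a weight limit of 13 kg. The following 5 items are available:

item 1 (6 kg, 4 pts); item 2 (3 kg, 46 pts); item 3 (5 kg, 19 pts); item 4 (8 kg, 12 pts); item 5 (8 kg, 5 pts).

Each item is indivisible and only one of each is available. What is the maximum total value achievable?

This is a 0/1 knapsack; check combinations near the capacity.
- item 2+item 3: weight 3+5=8, value 46+19=65
- item 2+item 4: weight 3+8=11, value 46+12=58
- item 2+item 5: weight 3+8=11, value 46+5=51
- item 1+item 2: weight 6+3=9, value 4+46=50
- item 2: weight 3, value 46
Best: 65 pts.

65 pts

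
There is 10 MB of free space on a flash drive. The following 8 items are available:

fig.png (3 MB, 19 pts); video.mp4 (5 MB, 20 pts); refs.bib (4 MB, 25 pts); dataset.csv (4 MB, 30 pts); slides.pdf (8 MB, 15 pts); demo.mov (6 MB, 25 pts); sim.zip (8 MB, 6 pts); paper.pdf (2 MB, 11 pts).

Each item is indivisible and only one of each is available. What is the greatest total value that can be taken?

66 pts

This is a 0/1 knapsack; check combinations near the capacity.
- refs.bib+dataset.csv+paper.pdf: size 4+4+2=10, value 25+30+11=66
- fig.png+dataset.csv+paper.pdf: size 3+4+2=9, value 19+30+11=60
- refs.bib+dataset.csv: size 4+4=8, value 25+30=55
- fig.png+refs.bib+paper.pdf: size 3+4+2=9, value 19+25+11=55
- dataset.csv+demo.mov: size 4+6=10, value 30+25=55
Best: 66 pts.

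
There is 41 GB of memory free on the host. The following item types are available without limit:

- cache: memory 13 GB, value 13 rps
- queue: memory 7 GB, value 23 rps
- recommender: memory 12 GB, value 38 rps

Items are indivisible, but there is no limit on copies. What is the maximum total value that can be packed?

130 rps

Best value-per-unit is queue at 23/7; filling with it alone gives 5×23 = 115.
Optimal mix: 4×queue + 1×recommender → memory 40, value 130.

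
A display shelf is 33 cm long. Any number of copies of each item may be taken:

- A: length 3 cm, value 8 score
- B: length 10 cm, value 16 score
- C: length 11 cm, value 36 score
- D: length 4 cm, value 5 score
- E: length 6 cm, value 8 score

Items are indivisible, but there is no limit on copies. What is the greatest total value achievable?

Best value-per-unit is C at 36/11, and filling with it alone uses length 3×11=33. No mix of the others beats 3×36 = 108.

108 score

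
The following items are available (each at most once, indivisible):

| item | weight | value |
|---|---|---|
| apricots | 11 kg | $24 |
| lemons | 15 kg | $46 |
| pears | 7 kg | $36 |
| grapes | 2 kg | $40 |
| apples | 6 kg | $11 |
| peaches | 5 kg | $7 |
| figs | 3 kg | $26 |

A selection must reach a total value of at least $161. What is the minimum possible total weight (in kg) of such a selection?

Subsets with value ≥ 161, sorted by total weight:
- apricots+lemons+pears+grapes+figs: weight 38, value 172
- lemons+pears+grapes+apples+peaches+figs: weight 38, value 166
Minimum weight: 38 kg.

38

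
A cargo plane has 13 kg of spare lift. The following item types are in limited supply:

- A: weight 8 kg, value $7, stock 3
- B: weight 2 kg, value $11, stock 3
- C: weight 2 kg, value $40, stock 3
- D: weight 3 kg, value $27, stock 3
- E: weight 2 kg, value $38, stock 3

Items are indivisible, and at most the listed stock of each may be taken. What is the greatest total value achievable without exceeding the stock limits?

$234

Top feasible selections:
- 3×C + 3×E: weight 12, value 234
- 3×C + 1×D + 2×E: weight 13, value 223
- 2×C + 1×D + 3×E: weight 13, value 221
Best: $234.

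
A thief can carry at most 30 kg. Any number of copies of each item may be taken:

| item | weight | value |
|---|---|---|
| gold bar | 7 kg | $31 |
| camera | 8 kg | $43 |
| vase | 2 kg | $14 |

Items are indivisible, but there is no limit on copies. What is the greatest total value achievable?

Best value-per-unit is vase at 14/2, and filling with it alone uses weight 15×2=30. No mix of the others beats 15×14 = 210.

$210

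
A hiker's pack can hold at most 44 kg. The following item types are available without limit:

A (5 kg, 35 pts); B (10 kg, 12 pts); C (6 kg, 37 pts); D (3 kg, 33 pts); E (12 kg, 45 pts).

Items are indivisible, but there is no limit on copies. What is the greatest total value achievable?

Best value-per-unit is D at 33/3; filling with it alone gives 14×33 = 462.
Optimal mix: 1×A + 13×D → weight 44, value 464.

464 pts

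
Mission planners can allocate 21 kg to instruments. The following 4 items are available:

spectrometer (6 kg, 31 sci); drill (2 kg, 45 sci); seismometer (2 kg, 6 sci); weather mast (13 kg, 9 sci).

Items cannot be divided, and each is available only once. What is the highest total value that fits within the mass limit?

Check high-value combinations within 21 kg:
- spectrometer+drill+weather mast: mass 6+2+13=21, value 31+45+9=85
- spectrometer+drill+seismometer: mass 6+2+2=10, value 31+45+6=82
- spectrometer+drill: mass 6+2=8, value 31+45=76
- drill+seismometer+weather mast: mass 2+2+13=17, value 45+6+9=60
Best: 85 sci.

85 sci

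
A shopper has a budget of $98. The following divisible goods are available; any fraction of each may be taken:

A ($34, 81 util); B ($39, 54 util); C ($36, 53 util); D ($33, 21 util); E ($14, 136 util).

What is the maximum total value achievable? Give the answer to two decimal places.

289.38

Take in order of value per unit:
- E (136/14 per unit): all 14 → value 136, running total 136.00
- A (81/34 per unit): all 34 → value 81, running total 217.00
- C (53/36 per unit): all 36 → value 53, running total 270.00
- B (54/39 per unit): 14 of 39 → value 14×54/39 = 19.3846, running total 289.38
Total 289.38.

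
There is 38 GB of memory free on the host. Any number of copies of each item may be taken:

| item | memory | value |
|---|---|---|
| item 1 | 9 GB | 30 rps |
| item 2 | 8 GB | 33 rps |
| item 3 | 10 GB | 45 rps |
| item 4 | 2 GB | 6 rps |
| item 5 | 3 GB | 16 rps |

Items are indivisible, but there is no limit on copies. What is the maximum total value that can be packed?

198 rps

Best value-per-unit is item 5 at 16/3; filling with it alone gives 12×16 = 192.
Optimal mix: 1×item 4 + 12×item 5 → memory 38, value 198.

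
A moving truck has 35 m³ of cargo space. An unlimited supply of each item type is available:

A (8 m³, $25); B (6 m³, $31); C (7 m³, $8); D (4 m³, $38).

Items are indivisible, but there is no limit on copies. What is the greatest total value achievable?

$304

Best value-per-unit is D at 38/4, and filling with it alone uses volume 8×4=32. No mix of the others beats 8×38 = 304.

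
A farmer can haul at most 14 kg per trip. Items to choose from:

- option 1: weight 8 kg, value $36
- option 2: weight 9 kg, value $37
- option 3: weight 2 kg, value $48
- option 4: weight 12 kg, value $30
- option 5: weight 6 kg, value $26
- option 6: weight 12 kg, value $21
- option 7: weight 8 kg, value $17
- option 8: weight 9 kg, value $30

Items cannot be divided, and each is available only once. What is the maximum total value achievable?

Check high-value combinations within 14 kg:
- option 2+option 3: weight 9+2=11, value 37+48=85
- option 1+option 3: weight 8+2=10, value 36+48=84
- option 3+option 8: weight 2+9=11, value 48+30=78
Best: $85.

$85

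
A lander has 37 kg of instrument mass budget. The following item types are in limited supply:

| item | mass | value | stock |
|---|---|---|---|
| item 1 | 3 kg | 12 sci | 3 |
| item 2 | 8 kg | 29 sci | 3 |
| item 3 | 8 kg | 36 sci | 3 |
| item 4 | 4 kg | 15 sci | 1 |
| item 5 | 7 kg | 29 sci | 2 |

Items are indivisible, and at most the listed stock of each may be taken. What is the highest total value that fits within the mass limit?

161 sci

Top feasible selections:
- 2×item 1 + 3×item 3 + 1×item 5: mass 37, value 161
- 3×item 1 + 3×item 3 + 1×item 4: mass 37, value 159
- 1×item 1 + 2×item 3 + 1×item 4 + 2×item 5: mass 37, value 157
- 2×item 1 + 2×item 3 + 2×item 5: mass 36, value 154
Best: 161 sci.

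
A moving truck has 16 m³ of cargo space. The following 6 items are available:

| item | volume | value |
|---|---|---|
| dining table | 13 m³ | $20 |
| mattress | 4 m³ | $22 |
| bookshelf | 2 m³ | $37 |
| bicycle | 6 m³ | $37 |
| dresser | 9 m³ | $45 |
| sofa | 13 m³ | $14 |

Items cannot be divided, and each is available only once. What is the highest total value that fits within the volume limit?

$104

This is a 0/1 knapsack; check combinations near the capacity.
- mattress+bookshelf+dresser: volume 4+2+9=15, value 22+37+45=104
- mattress+bookshelf+bicycle: volume 4+2+6=12, value 22+37+37=96
- bookshelf+dresser: volume 2+9=11, value 37+45=82
- bicycle+dresser: volume 6+9=15, value 37+45=82
- bookshelf+bicycle: volume 2+6=8, value 37+37=74
Best: $104.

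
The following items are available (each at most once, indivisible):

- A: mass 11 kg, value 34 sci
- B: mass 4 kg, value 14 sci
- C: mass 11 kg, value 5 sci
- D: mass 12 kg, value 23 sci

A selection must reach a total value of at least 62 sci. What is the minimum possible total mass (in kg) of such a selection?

Subsets with value ≥ 62, sorted by total mass:
- A+B+D: mass 27, value 71
- A+C+D: mass 34, value 62
- A+B+C+D: mass 38, value 76
Minimum mass: 27 kg.

27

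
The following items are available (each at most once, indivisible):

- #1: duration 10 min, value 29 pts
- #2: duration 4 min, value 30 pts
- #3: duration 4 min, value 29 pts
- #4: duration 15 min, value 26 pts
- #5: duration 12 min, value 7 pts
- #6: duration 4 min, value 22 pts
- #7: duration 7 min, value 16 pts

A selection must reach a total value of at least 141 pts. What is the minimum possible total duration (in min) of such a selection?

44

Subsets with value ≥ 141, sorted by total duration:
- #1+#2+#3+#4+#6+#7: duration 44, value 152
- #1+#2+#3+#4+#5+#6: duration 49, value 143
Minimum duration: 44 min.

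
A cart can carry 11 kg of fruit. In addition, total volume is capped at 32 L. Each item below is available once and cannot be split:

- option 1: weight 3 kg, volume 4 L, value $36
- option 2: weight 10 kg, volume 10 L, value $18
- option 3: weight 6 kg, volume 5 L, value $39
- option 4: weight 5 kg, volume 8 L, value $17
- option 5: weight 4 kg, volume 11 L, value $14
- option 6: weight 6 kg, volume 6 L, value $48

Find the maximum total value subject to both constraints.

$84

Feasible sets respecting both limits:
- option 1+option 6: weight 9, volume 10, value 84
- option 1+option 3: weight 9, volume 9, value 75
- option 4+option 6: weight 11, volume 14, value 65
- option 5+option 6: weight 10, volume 17, value 62
Best: $84.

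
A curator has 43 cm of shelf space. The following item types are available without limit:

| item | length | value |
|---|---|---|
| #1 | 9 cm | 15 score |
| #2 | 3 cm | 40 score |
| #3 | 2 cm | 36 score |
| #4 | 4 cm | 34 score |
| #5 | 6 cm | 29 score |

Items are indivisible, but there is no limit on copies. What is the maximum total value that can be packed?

760 score

Best value-per-unit is #3 at 36/2; filling with it alone gives 21×36 = 756.
Optimal mix: 1×#2 + 20×#3 → length 43, value 760.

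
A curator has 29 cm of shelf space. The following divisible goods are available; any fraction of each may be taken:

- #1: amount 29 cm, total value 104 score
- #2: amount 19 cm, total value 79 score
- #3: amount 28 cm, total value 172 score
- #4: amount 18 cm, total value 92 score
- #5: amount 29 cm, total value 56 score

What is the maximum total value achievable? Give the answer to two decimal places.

Take in order of value per unit:
- #3 (172/28 per unit): all 28 → value 172, running total 172.00
- #4 (92/18 per unit): 1 of 18 → value 1×92/18 = 5.1111, running total 177.11
Total 177.11.

177.11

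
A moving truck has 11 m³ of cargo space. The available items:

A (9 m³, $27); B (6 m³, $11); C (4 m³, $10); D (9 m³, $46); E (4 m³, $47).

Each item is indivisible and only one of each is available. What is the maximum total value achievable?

$58

Check high-value combinations within 11 m³:
- B+E: volume 6+4=10, value 11+47=58
- C+E: volume 4+4=8, value 10+47=57
- E: volume 4, value 47
- D: volume 9, value 46
- A: volume 9, value 27
Best: $58.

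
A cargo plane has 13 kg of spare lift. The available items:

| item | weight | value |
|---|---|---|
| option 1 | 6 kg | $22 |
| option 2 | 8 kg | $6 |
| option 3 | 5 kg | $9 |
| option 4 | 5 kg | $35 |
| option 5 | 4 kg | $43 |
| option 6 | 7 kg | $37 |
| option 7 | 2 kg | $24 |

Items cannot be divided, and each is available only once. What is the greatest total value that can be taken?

$104

Check high-value combinations within 13 kg:
- option 5+option 6+option 7: weight 4+7+2=13, value 43+37+24=104
- option 4+option 5+option 7: weight 5+4+2=11, value 35+43+24=102
- option 1+option 5+option 7: weight 6+4+2=12, value 22+43+24=89
- option 1+option 4+option 7: weight 6+5+2=13, value 22+35+24=81
- option 5+option 6: weight 4+7=11, value 43+37=80
Best: $104.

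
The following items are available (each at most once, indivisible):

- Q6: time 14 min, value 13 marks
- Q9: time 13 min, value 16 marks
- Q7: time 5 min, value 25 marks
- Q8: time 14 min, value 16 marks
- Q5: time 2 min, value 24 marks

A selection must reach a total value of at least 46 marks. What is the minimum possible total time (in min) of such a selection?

Subsets with value ≥ 46, sorted by total time:
- Q7+Q5: time 7, value 49
- Q9+Q7+Q5: time 20, value 65
- Q7+Q8+Q5: time 21, value 65
- Q6+Q7+Q5: time 21, value 62
Minimum time: 7 min.

7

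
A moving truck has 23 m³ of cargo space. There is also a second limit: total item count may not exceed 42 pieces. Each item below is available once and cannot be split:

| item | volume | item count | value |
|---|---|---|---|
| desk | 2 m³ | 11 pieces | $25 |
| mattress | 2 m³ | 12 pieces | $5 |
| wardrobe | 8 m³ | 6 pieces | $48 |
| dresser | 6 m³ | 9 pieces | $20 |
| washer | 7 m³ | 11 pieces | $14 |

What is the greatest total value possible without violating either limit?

Feasible sets respecting both limits:
- desk+wardrobe+dresser+washer: volume 23, item count 37, value 107
- desk+mattress+wardrobe+dresser: volume 18, item count 38, value 98
- desk+wardrobe+dresser: volume 16, item count 26, value 93
- desk+mattress+wardrobe+washer: volume 19, item count 40, value 92
Best: $107.

$107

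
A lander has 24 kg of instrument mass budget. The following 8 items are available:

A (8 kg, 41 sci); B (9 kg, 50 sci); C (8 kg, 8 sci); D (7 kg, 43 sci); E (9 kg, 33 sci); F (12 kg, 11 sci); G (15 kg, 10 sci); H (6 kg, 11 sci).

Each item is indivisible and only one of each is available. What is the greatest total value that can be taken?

134 sci

This is a 0/1 knapsack; check combinations near the capacity.
- A+B+D: mass 8+9+7=24, value 41+50+43=134
- A+D+E: mass 8+7+9=24, value 41+43+33=117
- B+D+H: mass 9+7+6=22, value 50+43+11=104
- A+B+H: mass 8+9+6=23, value 41+50+11=102
Best: 134 sci.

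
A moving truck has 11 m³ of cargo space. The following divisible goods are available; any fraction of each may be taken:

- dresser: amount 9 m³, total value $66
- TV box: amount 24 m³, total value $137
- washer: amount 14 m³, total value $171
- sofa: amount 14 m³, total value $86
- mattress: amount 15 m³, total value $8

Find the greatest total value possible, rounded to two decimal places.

134.36

Take in order of value per unit:
- washer (171/14 per unit): 11 of 14 → value 11×171/14 = 134.3571, running total 134.36
Total 134.36.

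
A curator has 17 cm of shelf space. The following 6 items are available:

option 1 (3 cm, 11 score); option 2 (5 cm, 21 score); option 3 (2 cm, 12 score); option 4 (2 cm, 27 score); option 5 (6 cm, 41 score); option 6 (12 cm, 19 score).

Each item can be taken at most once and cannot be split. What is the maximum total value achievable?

101 score

Check high-value combinations within 17 cm:
- option 2+option 3+option 4+option 5: length 5+2+2+6=15, value 21+12+27+41=101
- option 1+option 2+option 4+option 5: length 3+5+2+6=16, value 11+21+27+41=100
- option 1+option 3+option 4+option 5: length 3+2+2+6=13, value 11+12+27+41=91
Best: 101 score.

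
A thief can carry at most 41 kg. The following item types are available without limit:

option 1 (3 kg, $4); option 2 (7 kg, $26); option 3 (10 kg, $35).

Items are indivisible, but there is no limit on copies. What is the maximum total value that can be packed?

$148

Best value-per-unit is option 2 at 26/7; filling with it alone gives 5×26 = 130.
Optimal mix: 3×option 2 + 2×option 3 → weight 41, value 148.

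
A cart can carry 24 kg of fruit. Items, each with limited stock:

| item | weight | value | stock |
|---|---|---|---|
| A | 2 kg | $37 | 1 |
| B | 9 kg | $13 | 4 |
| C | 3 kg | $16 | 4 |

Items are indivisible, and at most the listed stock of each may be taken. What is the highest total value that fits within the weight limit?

$114

Best selections within weight 24 and stock limits:
- 1×A + 1×B + 4×C: weight 23, value 114
- 1×A + 4×C: weight 14, value 101
Best: $114.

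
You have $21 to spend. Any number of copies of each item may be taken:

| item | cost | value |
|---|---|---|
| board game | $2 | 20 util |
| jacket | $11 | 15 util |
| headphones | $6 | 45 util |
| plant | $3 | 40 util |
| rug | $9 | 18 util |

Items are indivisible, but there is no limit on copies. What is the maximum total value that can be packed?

Best value-per-unit is plant at 40/3, and filling with it alone uses cost 7×3=21. No mix of the others beats 7×40 = 280.

280 util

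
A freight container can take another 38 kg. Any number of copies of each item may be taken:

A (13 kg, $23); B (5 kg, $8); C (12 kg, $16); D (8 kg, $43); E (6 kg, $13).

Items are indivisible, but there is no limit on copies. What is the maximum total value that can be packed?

Best value-per-unit is D at 43/8; filling with it alone gives 4×43 = 172.
Optimal mix: 4×D + 1×E → weight 38, value 185.

$185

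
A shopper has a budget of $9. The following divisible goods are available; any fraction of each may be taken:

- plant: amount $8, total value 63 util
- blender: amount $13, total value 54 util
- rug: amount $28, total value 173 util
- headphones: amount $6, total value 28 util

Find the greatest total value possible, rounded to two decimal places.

69.18

Take in order of value per unit:
- plant (63/8 per unit): all 8 → value 63, running total 63.00
- rug (173/28 per unit): 1 of 28 → value 1×173/28 = 6.1786, running total 69.18
Total 69.18.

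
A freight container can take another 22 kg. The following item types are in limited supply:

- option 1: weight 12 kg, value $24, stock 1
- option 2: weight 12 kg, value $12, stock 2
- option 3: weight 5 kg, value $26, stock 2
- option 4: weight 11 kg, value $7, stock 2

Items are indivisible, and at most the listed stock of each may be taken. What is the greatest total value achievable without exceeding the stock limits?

Best selections within weight 22 and stock limits:
- 1×option 1 + 2×option 3: weight 22, value 76
- 1×option 2 + 2×option 3: weight 22, value 64
Best: $76.

$76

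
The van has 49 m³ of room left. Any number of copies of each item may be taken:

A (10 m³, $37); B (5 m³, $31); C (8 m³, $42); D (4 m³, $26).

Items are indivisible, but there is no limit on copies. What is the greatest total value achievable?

$317

Best value-per-unit is D at 26/4; filling with it alone gives 12×26 = 312.
Optimal mix: 1×B + 11×D → volume 49, value 317.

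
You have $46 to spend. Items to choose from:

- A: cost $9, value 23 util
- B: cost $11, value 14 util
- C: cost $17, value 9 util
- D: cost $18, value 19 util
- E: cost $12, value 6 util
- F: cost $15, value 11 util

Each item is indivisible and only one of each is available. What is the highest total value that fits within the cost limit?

Check high-value combinations within $46:
- A+B+D: cost 9+11+18=38, value 23+14+19=56
- A+D+F: cost 9+18+15=42, value 23+19+11=53
- A+C+D: cost 9+17+18=44, value 23+9+19=51
- A+B+F: cost 9+11+15=35, value 23+14+11=48
- A+D+E: cost 9+18+12=39, value 23+19+6=48
Best: 56 util.

56 util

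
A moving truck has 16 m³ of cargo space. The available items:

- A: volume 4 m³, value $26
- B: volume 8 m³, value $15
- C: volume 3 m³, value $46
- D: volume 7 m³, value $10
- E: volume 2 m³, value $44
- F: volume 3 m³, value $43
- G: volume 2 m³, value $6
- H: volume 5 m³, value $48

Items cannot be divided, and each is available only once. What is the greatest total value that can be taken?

$187

This is a 0/1 knapsack; check combinations near the capacity.
- C+E+F+G+H: volume 3+2+3+2+5=15, value 46+44+43+6+48=187
- C+E+F+H: volume 3+2+3+5=13, value 46+44+43+48=181
- A+C+E+G+H: volume 4+3+2+2+5=16, value 26+46+44+6+48=170
- A+E+F+G+H: volume 4+2+3+2+5=16, value 26+44+43+6+48=167
Best: $187.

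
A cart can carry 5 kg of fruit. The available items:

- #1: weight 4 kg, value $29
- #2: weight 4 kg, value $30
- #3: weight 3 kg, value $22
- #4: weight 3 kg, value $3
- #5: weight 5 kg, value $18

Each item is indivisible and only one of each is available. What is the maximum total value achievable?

Check high-value combinations within 5 kg:
- #2: weight 4, value 30
- #1: weight 4, value 29
- #3: weight 3, value 22
- #5: weight 5, value 18
- #4: weight 3, value 3
Best: $30.

$30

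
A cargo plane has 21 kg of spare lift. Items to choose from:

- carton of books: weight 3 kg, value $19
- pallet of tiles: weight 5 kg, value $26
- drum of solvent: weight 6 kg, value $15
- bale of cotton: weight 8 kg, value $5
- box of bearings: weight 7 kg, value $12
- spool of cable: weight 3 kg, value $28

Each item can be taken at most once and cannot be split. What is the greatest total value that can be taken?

Check high-value combinations within 21 kg:
- carton of books+pallet of tiles+drum of solvent+spool of cable: weight 3+5+6+3=17, value 19+26+15+28=88
- carton of books+pallet of tiles+box of bearings+spool of cable: weight 3+5+7+3=18, value 19+26+12+28=85
- pallet of tiles+drum of solvent+box of bearings+spool of cable: weight 5+6+7+3=21, value 26+15+12+28=81
Best: $88.

$88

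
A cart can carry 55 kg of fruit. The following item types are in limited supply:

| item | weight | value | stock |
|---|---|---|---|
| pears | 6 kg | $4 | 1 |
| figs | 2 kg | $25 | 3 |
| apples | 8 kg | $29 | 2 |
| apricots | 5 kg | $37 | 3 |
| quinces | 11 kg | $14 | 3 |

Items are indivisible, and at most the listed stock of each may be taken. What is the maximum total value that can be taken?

$262

Top feasible selections:
- 1×pears + 3×figs + 2×apples + 3×apricots + 1×quinces: weight 54, value 262
- 3×figs + 2×apples + 3×apricots + 1×quinces: weight 48, value 258
- 1×pears + 3×figs + 2×apples + 3×apricots: weight 43, value 248
- 3×figs + 2×apples + 3×apricots: weight 37, value 244
Best: $262.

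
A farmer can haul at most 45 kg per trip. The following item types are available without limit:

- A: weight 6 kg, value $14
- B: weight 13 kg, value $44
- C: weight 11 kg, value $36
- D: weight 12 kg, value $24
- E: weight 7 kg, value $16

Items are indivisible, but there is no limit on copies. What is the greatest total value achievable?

$146

Best value-per-unit is B at 44/13; filling with it alone gives 3×44 = 132.
Optimal mix: 1×A + 3×B → weight 45, value 146.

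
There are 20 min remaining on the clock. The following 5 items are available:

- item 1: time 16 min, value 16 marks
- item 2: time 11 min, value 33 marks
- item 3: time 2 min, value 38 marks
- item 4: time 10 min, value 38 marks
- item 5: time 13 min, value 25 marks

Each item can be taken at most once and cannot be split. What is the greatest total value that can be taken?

76 marks

Check high-value combinations within 20 min:
- item 3+item 4: time 2+10=12, value 38+38=76
- item 2+item 3: time 11+2=13, value 33+38=71
- item 3+item 5: time 2+13=15, value 38+25=63
- item 1+item 3: time 16+2=18, value 16+38=54
- item 3: time 2, value 38
Best: 76 marks.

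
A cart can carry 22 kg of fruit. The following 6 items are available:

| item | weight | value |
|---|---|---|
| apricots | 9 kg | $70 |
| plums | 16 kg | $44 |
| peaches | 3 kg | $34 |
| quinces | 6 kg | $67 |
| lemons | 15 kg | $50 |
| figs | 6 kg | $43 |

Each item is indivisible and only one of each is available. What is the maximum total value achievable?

Check high-value combinations within 22 kg:
- apricots+quinces+figs: weight 9+6+6=21, value 70+67+43=180
- apricots+peaches+quinces: weight 9+3+6=18, value 70+34+67=171
- apricots+peaches+figs: weight 9+3+6=18, value 70+34+43=147
- peaches+quinces+figs: weight 3+6+6=15, value 34+67+43=144
- apricots+quinces: weight 9+6=15, value 70+67=137
Best: $180.

$180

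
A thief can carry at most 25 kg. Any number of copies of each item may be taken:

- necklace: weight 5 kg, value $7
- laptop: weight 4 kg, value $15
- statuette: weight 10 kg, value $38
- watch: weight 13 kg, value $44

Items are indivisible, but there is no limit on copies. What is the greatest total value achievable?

Best value-per-unit is statuette at 38/10; filling with it alone gives 2×38 = 76.
Optimal mix: 1×laptop + 2×statuette → weight 24, value 91.

$91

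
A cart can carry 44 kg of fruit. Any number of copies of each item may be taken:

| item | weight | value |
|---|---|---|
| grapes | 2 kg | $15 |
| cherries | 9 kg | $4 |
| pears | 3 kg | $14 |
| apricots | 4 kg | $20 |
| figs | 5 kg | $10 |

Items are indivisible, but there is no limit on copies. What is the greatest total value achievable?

Best value-per-unit is grapes at 15/2, and filling with it alone uses weight 22×2=44. No mix of the others beats 22×15 = 330.

$330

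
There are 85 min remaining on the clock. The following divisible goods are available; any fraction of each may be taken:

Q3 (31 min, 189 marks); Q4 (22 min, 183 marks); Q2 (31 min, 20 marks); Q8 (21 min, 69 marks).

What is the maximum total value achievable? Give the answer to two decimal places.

448.10

Take in order of value per unit:
- Q4 (183/22 per unit): all 22 → value 183, running total 183.00
- Q3 (189/31 per unit): all 31 → value 189, running total 372.00
- Q8 (69/21 per unit): all 21 → value 69, running total 441.00
- Q2 (20/31 per unit): 11 of 31 → value 11×20/31 = 7.0968, running total 448.10
Total 448.10.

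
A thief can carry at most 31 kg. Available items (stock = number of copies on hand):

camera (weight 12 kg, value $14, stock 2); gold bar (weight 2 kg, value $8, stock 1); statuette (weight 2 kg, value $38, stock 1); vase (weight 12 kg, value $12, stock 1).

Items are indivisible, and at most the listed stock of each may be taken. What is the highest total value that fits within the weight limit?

$74

Top feasible selections:
- 2×camera + 1×gold bar + 1×statuette: weight 28, value 74
- 1×camera + 1×gold bar + 1×statuette + 1×vase: weight 28, value 72
- 2×camera + 1×statuette: weight 26, value 66
- 1×camera + 1×statuette + 1×vase: weight 26, value 64
Best: $74.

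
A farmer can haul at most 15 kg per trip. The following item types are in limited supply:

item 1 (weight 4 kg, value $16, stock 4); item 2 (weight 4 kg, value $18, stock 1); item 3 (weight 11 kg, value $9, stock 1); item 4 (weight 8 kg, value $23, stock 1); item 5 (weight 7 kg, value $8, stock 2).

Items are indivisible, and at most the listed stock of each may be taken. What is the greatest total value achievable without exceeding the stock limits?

$50

Best selections within weight 15 and stock limits:
- 2×item 1 + 1×item 2: weight 12, value 50
- 3×item 1: weight 12, value 48
- 1×item 1 + 1×item 2 + 1×item 5: weight 15, value 42
Best: $50.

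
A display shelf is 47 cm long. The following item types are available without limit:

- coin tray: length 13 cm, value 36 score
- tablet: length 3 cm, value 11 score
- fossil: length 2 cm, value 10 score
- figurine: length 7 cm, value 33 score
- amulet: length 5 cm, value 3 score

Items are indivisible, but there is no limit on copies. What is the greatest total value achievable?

Best value-per-unit is fossil at 10/2; filling with it alone gives 23×10 = 230.
Optimal mix: 20×fossil + 1×figurine → length 47, value 233.

233 score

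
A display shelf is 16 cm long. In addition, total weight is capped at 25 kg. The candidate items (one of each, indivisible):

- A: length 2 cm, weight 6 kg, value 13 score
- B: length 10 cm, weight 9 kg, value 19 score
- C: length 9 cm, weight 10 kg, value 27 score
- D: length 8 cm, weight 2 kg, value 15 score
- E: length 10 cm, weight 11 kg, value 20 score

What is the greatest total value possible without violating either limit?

40 score

Feasible sets respecting both limits:
- A+C: length 11, weight 16, value 40
- A+E: length 12, weight 17, value 33
- A+B: length 12, weight 15, value 32
Best: 40 score.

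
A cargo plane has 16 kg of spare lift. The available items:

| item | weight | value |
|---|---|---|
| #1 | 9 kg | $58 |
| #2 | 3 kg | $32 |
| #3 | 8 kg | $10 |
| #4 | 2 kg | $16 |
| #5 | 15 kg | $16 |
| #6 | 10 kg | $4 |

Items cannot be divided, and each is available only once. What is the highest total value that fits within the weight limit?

$106

Check high-value combinations within 16 kg:
- #1+#2+#4: weight 9+3+2=14, value 58+32+16=106
- #1+#2: weight 9+3=12, value 58+32=90
- #1+#4: weight 9+2=11, value 58+16=74
- #1: weight 9, value 58
- #2+#3+#4: weight 3+8+2=13, value 32+10+16=58
Best: $106.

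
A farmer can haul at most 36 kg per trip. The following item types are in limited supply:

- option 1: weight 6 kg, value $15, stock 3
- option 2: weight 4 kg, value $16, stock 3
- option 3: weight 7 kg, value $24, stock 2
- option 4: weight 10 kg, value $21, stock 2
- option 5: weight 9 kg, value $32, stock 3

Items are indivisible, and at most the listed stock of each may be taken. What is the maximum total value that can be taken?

$128

Best selections within weight 36 and stock limits:
- 2×option 2 + 3×option 5: weight 35, value 128
- 3×option 2 + 2×option 3 + 1×option 5: weight 35, value 128
Best: $128.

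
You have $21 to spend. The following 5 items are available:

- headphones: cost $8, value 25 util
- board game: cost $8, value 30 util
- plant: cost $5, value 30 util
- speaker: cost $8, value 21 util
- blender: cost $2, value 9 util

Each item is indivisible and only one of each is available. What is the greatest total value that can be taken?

Check high-value combinations within $21:
- headphones+board game+plant: cost 8+8+5=21, value 25+30+30=85
- board game+plant+speaker: cost 8+5+8=21, value 30+30+21=81
- headphones+plant+speaker: cost 8+5+8=21, value 25+30+21=76
- board game+plant+blender: cost 8+5+2=15, value 30+30+9=69
Best: 85 util.

85 util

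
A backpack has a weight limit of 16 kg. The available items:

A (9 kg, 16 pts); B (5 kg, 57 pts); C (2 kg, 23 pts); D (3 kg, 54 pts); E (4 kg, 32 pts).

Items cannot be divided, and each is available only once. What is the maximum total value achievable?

Check high-value combinations within 16 kg:
- B+C+D+E: weight 5+2+3+4=14, value 57+23+54+32=166
- B+D+E: weight 5+3+4=12, value 57+54+32=143
- B+C+D: weight 5+2+3=10, value 57+23+54=134
Best: 166 pts.

166 pts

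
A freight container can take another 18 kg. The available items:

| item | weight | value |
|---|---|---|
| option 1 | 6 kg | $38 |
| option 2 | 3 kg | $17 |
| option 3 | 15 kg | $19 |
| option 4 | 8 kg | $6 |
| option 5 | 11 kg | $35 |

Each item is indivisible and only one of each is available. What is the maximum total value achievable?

$73

Check high-value combinations within 18 kg:
- option 1+option 5: weight 6+11=17, value 38+35=73
- option 1+option 2+option 4: weight 6+3+8=17, value 38+17+6=61
- option 1+option 2: weight 6+3=9, value 38+17=55
- option 2+option 5: weight 3+11=14, value 17+35=52
- option 1+option 4: weight 6+8=14, value 38+6=44
Best: $73.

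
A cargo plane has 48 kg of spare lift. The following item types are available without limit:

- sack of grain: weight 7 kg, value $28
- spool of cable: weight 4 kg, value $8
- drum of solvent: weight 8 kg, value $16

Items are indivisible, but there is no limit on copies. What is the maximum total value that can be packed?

$176

Best value-per-unit is sack of grain at 28/7; filling with it alone gives 6×28 = 168.
Optimal mix: 6×sack of grain + 1×spool of cable → weight 46, value 176.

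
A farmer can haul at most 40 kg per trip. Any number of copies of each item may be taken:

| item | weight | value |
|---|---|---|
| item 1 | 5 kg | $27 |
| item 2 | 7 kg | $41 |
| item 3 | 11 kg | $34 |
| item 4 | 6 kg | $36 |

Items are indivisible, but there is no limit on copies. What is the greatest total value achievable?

$236

Best value-per-unit is item 4 at 36/6; filling with it alone gives 6×36 = 216.
Optimal mix: 4×item 2 + 2×item 4 → weight 40, value 236.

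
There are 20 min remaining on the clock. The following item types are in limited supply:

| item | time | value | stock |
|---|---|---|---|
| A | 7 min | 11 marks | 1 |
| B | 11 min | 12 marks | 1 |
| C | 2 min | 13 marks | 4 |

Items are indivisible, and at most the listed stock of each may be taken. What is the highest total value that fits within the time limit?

Best selections within time 20 and stock limits:
- 1×B + 4×C: time 19, value 64
- 1×A + 4×C: time 15, value 63
- 4×C: time 8, value 52
- 1×B + 3×C: time 17, value 51
Best: 64 marks.

64 marks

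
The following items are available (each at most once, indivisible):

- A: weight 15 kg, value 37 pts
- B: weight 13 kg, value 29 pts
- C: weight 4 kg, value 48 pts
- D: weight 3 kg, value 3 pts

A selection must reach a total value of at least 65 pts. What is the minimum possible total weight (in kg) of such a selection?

Subsets with value ≥ 65, sorted by total weight:
- B+C: weight 17, value 77
- A+C: weight 19, value 85
- B+C+D: weight 20, value 80
- A+C+D: weight 22, value 88
Minimum weight: 17 kg.

17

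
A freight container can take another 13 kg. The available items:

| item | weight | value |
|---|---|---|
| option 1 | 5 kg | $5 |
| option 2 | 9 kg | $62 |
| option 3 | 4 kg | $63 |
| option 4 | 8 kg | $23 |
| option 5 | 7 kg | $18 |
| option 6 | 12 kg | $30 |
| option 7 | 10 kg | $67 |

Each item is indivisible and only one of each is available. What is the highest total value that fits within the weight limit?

Check high-value combinations within 13 kg:
- option 2+option 3: weight 9+4=13, value 62+63=125
- option 3+option 4: weight 4+8=12, value 63+23=86
- option 3+option 5: weight 4+7=11, value 63+18=81
Best: $125.

$125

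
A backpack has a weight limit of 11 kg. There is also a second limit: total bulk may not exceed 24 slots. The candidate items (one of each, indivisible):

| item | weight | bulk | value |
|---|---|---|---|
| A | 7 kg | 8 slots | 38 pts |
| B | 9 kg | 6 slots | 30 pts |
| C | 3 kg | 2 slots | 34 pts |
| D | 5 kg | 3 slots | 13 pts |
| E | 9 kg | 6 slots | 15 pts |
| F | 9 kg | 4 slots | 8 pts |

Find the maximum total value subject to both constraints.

Feasible sets respecting both limits:
- A+C: weight 10, bulk 10, value 72
- C+D: weight 8, bulk 5, value 47
- A: weight 7, bulk 8, value 38
Best: 72 pts.

72 pts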